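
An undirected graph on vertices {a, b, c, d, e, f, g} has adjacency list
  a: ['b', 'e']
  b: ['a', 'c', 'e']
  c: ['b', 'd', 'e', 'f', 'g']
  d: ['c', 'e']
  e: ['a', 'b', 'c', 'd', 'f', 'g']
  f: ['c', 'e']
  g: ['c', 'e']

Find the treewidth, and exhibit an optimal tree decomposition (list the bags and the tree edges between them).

Each bag holds 3 vertices, so the decomposition has width 2, which upper-bounds the treewidth. Conversely, {c, d, e} is a clique of size 3, and the vertices of any clique must share a bag in every tree decomposition; so some bag has ≥ 3 vertices and tw(G) ≥ 2. The upper and lower bounds meet at 2, so that is the treewidth.

Treewidth 2.
One such decomposition:
Bags: B1 = {b, c, e}  B2 = {a, b, e}  B3 = {c, e, g}  B4 = {c, d, e}  B5 = {c, e, f}
Tree: B1–B2, B1–B3, B1–B4, B1–B5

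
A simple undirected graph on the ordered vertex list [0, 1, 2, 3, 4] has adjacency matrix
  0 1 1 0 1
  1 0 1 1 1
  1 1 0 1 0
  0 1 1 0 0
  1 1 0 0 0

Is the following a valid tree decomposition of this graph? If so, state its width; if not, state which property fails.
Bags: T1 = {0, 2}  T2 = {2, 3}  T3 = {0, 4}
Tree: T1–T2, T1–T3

No — vertex 1 appears in no bag.

A tree decomposition must satisfy three properties: every vertex lies in some bag; for every edge, both endpoints lie together in some bag; and for every vertex, the bags containing it form a connected subtree. Here vertex 1 appears in no bag, so the decomposition is invalid.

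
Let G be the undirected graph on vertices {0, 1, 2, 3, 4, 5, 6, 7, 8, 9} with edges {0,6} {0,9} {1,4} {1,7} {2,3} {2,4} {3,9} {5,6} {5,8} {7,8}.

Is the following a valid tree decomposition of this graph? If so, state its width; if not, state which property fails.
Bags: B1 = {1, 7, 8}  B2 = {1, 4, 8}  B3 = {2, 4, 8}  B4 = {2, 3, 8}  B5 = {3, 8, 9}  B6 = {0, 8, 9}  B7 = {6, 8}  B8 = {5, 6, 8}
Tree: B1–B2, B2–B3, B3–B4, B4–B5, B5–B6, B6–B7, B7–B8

A tree decomposition must satisfy three properties: every vertex lies in some bag; for every edge, both endpoints lie together in some bag; and for every vertex, the bags containing it form a connected subtree. Here edge (0,6) lies in no bag, so the decomposition is invalid.

No — edge (0,6) lies in no bag.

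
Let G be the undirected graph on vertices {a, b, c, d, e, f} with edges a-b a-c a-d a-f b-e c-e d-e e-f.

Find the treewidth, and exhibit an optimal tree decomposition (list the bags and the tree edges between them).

Each bag holds 3 vertices, so the decomposition has width 2, which upper-bounds the treewidth. For the lower bound, G contains the cycle e–b–a–c–e, so G is not a forest; only forests have treewidth ≤ 1, hence tw(G) ≥ 2. Hence tw(G) = 2 exactly.

Treewidth 2.
Bags: B1 = {a, b, e}  B2 = {a, c, e}  B3 = {a, d, e}  B4 = {a, e, f}
Tree: B1–B2, B2–B3, B3–B4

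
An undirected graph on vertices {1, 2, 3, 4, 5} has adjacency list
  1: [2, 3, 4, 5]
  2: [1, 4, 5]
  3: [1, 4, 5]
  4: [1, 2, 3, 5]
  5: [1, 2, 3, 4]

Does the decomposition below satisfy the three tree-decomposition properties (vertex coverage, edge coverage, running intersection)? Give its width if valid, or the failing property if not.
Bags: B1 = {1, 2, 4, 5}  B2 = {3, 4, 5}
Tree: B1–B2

A tree decomposition must satisfy three properties: every vertex lies in some bag; for every edge, both endpoints lie together in some bag; and for every vertex, the bags containing it form a connected subtree. Here edge (1,3) lies in no bag, so the decomposition is invalid.

No — edge (1,3) lies in no bag.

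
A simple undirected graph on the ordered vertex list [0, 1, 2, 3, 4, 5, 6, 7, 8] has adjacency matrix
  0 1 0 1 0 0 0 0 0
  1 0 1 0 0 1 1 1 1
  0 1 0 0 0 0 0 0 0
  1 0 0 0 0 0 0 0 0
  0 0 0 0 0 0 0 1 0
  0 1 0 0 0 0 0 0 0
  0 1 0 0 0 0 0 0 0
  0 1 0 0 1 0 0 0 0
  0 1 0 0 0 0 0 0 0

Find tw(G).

1

A width-1 tree decomposition is:
Bags: B1 = {1, 5}  B2 = {0, 1}  B3 = {0, 3}  B4 = {1, 2}  B5 = {1, 7}  B6 = {1, 6}  B7 = {1, 8}  B8 = {4, 7}
Tree: B1–B2, B2–B3, B1–B4, B4–B5, B4–B6, B2–B7, B5–B8
Every bag has size at most 2, so the width is 2 − 1 = 1 and tw(G) ≤ 1. G has an edge, so its treewidth is at least 1. Therefore the treewidth is 1.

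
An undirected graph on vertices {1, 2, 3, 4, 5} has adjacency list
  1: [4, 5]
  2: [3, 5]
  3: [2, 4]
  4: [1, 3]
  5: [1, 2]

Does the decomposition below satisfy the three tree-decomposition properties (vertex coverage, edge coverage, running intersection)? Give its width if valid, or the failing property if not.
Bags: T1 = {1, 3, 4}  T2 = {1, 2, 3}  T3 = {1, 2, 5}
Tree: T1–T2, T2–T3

Vertex coverage: the bags together contain {1, 2, 3, 4, 5}, the full vertex set. Edge coverage: each edge of G has both endpoints in at least one bag. Running intersection: for every vertex, the bags containing it form a connected subtree. All three properties hold, so this is a valid tree decomposition of width max|bag| − 1 = 2, and hence tw(G) ≤ 2.

Yes; width 2.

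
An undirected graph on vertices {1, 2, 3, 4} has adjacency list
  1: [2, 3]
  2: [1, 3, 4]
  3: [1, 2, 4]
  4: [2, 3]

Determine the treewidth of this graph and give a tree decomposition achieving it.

Treewidth 2.
One such decomposition:
Bags: B1 = {2, 3, 4}  B2 = {1, 2, 3}
Tree: B1–B2

Every bag has size at most 3, so the width is 3 − 1 = 2 and tw(G) ≤ 2. On the other hand G contains the 3-clique {1, 2, 3}. A clique must lie in a single bag of any decomposition, so no decomposition can have width below 2. Hence tw(G) = 2 exactly.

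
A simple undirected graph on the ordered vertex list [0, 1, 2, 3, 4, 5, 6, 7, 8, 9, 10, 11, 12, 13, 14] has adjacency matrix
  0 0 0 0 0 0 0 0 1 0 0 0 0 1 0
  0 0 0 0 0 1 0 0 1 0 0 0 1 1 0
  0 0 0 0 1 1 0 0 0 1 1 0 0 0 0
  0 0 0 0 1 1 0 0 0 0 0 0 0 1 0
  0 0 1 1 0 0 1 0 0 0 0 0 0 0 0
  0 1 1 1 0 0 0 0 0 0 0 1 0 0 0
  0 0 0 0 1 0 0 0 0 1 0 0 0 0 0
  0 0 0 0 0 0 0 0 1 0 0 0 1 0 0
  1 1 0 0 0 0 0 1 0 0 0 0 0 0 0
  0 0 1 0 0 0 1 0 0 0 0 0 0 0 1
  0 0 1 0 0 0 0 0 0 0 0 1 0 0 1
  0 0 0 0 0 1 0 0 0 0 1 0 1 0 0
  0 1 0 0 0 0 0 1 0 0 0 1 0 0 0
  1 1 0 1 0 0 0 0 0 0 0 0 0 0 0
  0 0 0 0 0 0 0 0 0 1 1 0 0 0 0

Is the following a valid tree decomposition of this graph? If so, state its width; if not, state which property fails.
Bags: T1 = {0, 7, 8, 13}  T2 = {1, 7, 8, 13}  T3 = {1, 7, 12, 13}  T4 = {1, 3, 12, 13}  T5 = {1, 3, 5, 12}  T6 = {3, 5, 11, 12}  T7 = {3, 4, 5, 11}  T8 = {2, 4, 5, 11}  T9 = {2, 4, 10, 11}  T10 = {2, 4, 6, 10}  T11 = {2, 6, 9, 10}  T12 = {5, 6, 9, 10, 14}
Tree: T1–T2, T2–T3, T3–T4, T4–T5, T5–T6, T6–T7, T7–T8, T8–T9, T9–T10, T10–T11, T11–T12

No — bags containing vertex 5 are not connected in the tree.

A tree decomposition must satisfy three properties: every vertex lies in some bag; for every edge, both endpoints lie together in some bag; and for every vertex, the bags containing it form a connected subtree. Here bags containing vertex 5 are not connected in the tree, so the decomposition is invalid.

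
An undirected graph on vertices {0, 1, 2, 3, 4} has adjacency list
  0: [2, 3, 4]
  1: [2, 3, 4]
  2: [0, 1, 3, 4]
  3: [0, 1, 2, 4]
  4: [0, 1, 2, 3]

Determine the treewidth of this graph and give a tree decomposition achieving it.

Treewidth 3.
One such decomposition:
Bags: B1 = {1, 2, 3, 4}  B2 = {0, 2, 3, 4}
Tree: B1–B2

The largest bag has 4 vertices, giving width 3; this decomposition certifies tw(G) ≤ 3. For the lower bound, the 4 vertices {0, 2, 3, 4} are pairwise adjacent, and any tree decomposition puts a clique entirely inside one bag — forcing width ≥ 3. The upper and lower bounds meet at 3, so that is the treewidth.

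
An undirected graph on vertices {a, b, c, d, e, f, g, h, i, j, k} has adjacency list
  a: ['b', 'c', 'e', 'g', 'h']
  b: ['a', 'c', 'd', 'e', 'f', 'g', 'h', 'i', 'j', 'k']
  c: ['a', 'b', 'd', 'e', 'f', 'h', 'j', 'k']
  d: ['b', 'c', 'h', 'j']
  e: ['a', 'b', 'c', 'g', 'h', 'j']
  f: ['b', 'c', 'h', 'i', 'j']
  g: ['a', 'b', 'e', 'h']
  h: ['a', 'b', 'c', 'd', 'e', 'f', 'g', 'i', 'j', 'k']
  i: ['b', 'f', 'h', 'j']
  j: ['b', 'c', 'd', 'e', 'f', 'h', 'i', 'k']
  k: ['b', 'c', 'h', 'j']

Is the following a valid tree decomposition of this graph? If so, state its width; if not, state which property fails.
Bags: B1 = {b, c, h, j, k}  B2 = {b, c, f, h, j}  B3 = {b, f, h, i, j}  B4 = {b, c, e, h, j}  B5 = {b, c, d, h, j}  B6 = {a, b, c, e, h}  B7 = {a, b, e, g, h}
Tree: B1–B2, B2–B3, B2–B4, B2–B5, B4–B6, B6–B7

Yes; width 4.

Every vertex of G appears in some bag (union = {a, b, c, d, e, f, g, h, i, j, k}); every edge is covered by a bag; and for each vertex v the set of bags containing v is connected in the bag tree. The decomposition is therefore valid. The largest bag has 5 vertices, so the width is 4.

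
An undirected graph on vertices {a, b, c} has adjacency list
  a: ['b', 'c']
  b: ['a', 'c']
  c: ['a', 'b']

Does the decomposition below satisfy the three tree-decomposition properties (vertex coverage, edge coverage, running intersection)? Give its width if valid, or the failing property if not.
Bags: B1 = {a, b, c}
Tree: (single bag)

Vertex coverage: the bags together contain {a, b, c}, the full vertex set. Edge coverage: each edge of G has both endpoints in at least one bag. Running intersection: for every vertex, the bags containing it form a connected subtree. All three properties hold, so this is a valid tree decomposition of width max|bag| − 1 = 2, and hence tw(G) ≤ 2.

Yes; width 2.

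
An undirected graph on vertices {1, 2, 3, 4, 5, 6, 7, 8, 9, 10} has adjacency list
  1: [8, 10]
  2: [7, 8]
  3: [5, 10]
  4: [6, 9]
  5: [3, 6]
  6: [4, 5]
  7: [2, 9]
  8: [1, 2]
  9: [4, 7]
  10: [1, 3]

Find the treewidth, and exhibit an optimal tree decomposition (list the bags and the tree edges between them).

Every bag has size at most 3, so the width is 3 − 1 = 2 and tw(G) ≤ 2. Since 7–2–8–1–10–3–5–6–4–9–7 is a cycle in G, G is not acyclic. Forests are exactly the graphs of treewidth ≤ 1, so tw(G) ≥ 2. Combining the bounds, tw(G) = 2.

Treewidth 2.
Bags: B1 = {2, 7, 8}  B2 = {1, 7, 8}  B3 = {1, 7, 10}  B4 = {3, 7, 10}  B5 = {3, 5, 7}  B6 = {5, 6, 7}  B7 = {4, 6, 7}  B8 = {4, 7, 9}
Tree: B1–B2, B2–B3, B3–B4, B4–B5, B5–B6, B6–B7, B7–B8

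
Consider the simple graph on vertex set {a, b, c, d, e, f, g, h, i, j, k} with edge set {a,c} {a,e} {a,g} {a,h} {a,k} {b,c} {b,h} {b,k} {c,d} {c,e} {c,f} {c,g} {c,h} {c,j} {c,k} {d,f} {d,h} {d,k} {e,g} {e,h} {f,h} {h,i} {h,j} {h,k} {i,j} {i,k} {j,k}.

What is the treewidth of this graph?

A width-3 tree decomposition is:
Bags: B1 = {a, c, h, k}  B2 = {c, h, j, k}  B3 = {a, c, e, h}  B4 = {c, d, h, k}  B5 = {h, i, j, k}  B6 = {b, c, h, k}  B7 = {a, c, e, g}  B8 = {c, d, f, h}
Tree: B1–B2, B1–B3, B1–B4, B2–B5, B1–B6, B3–B7, B4–B8
Every bag has size at most 4, so the width is 4 − 1 = 3 and tw(G) ≤ 3. On the other hand G contains the 4-clique {a, c, e, g}. A clique must lie in a single bag of any decomposition, so no decomposition can have width below 3. Therefore the treewidth is 3.

3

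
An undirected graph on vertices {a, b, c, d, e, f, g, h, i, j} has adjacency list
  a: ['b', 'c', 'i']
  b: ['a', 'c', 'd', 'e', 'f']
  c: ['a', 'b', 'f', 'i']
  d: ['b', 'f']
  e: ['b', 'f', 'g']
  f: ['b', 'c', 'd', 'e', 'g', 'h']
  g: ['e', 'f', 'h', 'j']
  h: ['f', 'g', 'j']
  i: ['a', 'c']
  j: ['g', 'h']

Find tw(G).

A width-2 tree decomposition is:
Bags: B1 = {e, f, g}  B2 = {b, e, f}  B3 = {b, c, f}  B4 = {a, b, c}  B5 = {f, g, h}  B6 = {b, d, f}  B7 = {g, h, j}  B8 = {a, c, i}
Tree: B1–B2, B2–B3, B3–B4, B1–B5, B2–B6, B5–B7, B4–B8
Every bag has size at most 3, so the width is 3 − 1 = 2 and tw(G) ≤ 2. Conversely, {a, b, c} is a clique of size 3, and the vertices of any clique must share a bag in every tree decomposition; so some bag has ≥ 3 vertices and tw(G) ≥ 2. Combining the bounds, tw(G) = 2.

2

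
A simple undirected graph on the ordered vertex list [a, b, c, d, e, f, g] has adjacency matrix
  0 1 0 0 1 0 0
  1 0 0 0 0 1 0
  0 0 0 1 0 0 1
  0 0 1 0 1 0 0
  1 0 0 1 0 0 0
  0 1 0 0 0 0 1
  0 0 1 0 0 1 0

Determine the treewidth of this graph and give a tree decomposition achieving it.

Treewidth 2.
One optimal decomposition is:
Bags: B1 = {b, f, g}  B2 = {a, b, g}  B3 = {a, e, g}  B4 = {d, e, g}  B5 = {c, d, g}
Tree: B1–B2, B2–B3, B3–B4, B4–B5

Every bag has size at most 3, so the width is 3 − 1 = 2 and tw(G) ≤ 2. Since g–f–b–a–e–d–c–g is a cycle in G, G is not acyclic. Forests are exactly the graphs of treewidth ≤ 1, so tw(G) ≥ 2. The upper and lower bounds meet at 2, so that is the treewidth.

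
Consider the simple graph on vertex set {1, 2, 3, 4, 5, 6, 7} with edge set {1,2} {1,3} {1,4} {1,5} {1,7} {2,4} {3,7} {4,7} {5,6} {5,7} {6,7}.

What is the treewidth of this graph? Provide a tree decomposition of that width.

Treewidth 2.
One optimal decomposition is:
Bags: B1 = {1, 3, 7}  B2 = {1, 5, 7}  B3 = {5, 6, 7}  B4 = {1, 4, 7}  B5 = {1, 2, 4}
Tree: B1–B2, B2–B3, B1–B4, B4–B5

Each bag holds 3 vertices, so the decomposition has width 2, which upper-bounds the treewidth. On the other hand G contains the 3-clique {1, 2, 4}. A clique must lie in a single bag of any decomposition, so no decomposition can have width below 2. The upper and lower bounds meet at 2, so that is the treewidth.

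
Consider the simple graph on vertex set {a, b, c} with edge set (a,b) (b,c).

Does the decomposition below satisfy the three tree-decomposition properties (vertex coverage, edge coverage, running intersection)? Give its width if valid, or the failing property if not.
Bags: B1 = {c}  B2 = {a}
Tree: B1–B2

A tree decomposition must satisfy three properties: every vertex lies in some bag; for every edge, both endpoints lie together in some bag; and for every vertex, the bags containing it form a connected subtree. Here vertex b appears in no bag, so the decomposition is invalid.

No — vertex b appears in no bag.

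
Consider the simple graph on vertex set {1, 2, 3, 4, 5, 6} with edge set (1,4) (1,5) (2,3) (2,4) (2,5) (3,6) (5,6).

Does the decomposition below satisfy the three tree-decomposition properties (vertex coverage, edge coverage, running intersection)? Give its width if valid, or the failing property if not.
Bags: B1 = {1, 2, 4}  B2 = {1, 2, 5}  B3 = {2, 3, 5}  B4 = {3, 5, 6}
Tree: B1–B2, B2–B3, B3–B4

Checking the three conditions: (i) the bags cover all of {1, 2, 3, 4, 5, 6}; (ii) for each edge, some bag contains both endpoints; (iii) the bags containing any fixed vertex form a subtree. All hold, so the decomposition is valid with width 3 − 1 = 2.

Yes; width 2.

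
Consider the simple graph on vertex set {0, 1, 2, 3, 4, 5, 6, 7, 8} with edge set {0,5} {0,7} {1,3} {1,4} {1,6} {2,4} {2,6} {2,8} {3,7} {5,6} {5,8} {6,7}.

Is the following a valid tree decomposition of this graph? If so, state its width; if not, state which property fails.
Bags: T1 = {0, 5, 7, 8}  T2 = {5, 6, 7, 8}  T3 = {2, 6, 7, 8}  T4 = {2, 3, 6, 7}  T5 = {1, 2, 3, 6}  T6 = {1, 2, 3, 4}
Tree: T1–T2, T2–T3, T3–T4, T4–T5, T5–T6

Yes; width 3.

Checking the three conditions: (i) the bags cover all of {0, 1, 2, 3, 4, 5, 6, 7, 8}; (ii) for each edge, some bag contains both endpoints; (iii) the bags containing any fixed vertex form a subtree. All hold, so the decomposition is valid with width 4 − 1 = 3.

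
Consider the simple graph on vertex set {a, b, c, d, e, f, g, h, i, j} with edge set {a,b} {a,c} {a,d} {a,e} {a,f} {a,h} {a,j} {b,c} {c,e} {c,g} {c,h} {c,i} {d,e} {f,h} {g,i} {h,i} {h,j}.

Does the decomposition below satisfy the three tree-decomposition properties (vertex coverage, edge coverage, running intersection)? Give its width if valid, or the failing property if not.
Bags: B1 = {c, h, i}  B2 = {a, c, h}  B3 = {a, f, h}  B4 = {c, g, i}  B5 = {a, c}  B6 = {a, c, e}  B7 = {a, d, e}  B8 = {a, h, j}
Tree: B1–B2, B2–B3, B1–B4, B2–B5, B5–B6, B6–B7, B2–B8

A tree decomposition must satisfy three properties: every vertex lies in some bag; for every edge, both endpoints lie together in some bag; and for every vertex, the bags containing it form a connected subtree. Here vertex b appears in no bag, so the decomposition is invalid.

No — vertex b appears in no bag.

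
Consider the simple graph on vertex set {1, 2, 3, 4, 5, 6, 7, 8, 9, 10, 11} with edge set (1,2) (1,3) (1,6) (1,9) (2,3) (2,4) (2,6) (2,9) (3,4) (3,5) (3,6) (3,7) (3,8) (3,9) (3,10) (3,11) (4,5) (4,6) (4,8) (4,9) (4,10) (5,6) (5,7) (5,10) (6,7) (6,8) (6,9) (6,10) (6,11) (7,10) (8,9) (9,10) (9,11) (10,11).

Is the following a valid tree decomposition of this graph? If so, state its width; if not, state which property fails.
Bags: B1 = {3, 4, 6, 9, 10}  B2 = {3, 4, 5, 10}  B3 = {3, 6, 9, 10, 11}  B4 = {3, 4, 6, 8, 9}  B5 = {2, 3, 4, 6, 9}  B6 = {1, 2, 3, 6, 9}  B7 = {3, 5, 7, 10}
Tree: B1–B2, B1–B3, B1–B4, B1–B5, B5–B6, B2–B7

A tree decomposition must satisfy three properties: every vertex lies in some bag; for every edge, both endpoints lie together in some bag; and for every vertex, the bags containing it form a connected subtree. Here edge (6,5) lies in no bag, so the decomposition is invalid.

No — edge (6,5) lies in no bag.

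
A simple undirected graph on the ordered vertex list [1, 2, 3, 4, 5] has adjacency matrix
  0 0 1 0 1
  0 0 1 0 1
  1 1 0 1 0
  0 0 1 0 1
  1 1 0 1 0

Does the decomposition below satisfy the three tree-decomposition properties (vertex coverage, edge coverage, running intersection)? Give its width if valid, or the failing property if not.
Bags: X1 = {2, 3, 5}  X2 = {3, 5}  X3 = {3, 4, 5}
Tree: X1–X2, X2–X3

A tree decomposition must satisfy three properties: every vertex lies in some bag; for every edge, both endpoints lie together in some bag; and for every vertex, the bags containing it form a connected subtree. Here vertex 1 appears in no bag, so the decomposition is invalid.

No — vertex 1 appears in no bag.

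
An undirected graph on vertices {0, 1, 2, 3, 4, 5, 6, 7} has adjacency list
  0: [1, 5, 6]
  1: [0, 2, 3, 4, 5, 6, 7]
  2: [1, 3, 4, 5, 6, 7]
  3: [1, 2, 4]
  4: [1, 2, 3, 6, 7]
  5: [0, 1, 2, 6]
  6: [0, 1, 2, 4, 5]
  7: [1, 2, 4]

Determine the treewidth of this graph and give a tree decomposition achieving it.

Treewidth 3.
One optimal decomposition is:
Bags: B1 = {1, 2, 4, 7}  B2 = {1, 2, 4, 6}  B3 = {1, 2, 5, 6}  B4 = {0, 1, 5, 6}  B5 = {1, 2, 3, 4}
Tree: B1–B2, B2–B3, B3–B4, B1–B5

Every bag has size at most 4, so the width is 4 − 1 = 3 and tw(G) ≤ 3. Conversely, {0, 1, 5, 6} is a clique of size 4, and the vertices of any clique must share a bag in every tree decomposition; so some bag has ≥ 4 vertices and tw(G) ≥ 3. Therefore the treewidth is 3.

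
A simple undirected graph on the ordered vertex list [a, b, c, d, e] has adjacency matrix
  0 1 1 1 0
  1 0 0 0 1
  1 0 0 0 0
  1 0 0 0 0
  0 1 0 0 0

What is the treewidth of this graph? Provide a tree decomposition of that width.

Each bag holds 2 vertices, so the decomposition has width 1, which upper-bounds the treewidth. Any graph with an edge has treewidth ≥ 1, and G has the edge b–e. The upper and lower bounds meet at 1, so that is the treewidth.

Treewidth 1.
One such decomposition:
Bags: B1 = {b, e}  B2 = {a, b}  B3 = {a, c}  B4 = {a, d}
Tree: B1–B2, B2–B3, B3–B4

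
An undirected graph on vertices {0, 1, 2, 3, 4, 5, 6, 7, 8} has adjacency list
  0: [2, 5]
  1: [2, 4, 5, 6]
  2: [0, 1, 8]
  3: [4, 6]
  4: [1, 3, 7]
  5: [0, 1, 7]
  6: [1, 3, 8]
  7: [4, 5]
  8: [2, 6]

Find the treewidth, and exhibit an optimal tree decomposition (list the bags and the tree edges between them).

Each bag holds 4 vertices, so the decomposition has width 3, which upper-bounds the treewidth. For the lower bound: the 4 vertex sets {0,2,8}, {6}, {1}, {3,4,5,7} are disjoint, each induces a connected subgraph, and every pair is joined by at least one edge of G. Contracting each set to a single vertex therefore yields K_{4} as a minor, and since treewidth is minor-monotone, tw(G) ≥ tw(K_{4}) = 3. The upper and lower bounds meet at 3, so that is the treewidth.

Treewidth 3.
One such decomposition:
Bags: B1 = {0, 2, 6, 8}  B2 = {0, 1, 2, 6}  B3 = {0, 1, 5, 6}  B4 = {1, 3, 5, 6}  B5 = {1, 3, 4, 5}  B6 = {3, 4, 5, 7}
Tree: B1–B2, B2–B3, B3–B4, B4–B5, B5–B6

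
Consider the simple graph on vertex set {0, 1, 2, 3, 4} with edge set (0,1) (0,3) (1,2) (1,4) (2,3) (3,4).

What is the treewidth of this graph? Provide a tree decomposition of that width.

Treewidth 2.
One such decomposition:
Bags: B1 = {0, 1, 3}  B2 = {1, 2, 3}  B3 = {1, 3, 4}
Tree: B1–B2, B2–B3

The largest bag has 3 vertices, giving width 2; this decomposition certifies tw(G) ≤ 2. For the lower bound, G contains the cycle 0–3–2–1–0, so G is not a forest; only forests have treewidth ≤ 1, hence tw(G) ≥ 2. Hence tw(G) = 2 exactly.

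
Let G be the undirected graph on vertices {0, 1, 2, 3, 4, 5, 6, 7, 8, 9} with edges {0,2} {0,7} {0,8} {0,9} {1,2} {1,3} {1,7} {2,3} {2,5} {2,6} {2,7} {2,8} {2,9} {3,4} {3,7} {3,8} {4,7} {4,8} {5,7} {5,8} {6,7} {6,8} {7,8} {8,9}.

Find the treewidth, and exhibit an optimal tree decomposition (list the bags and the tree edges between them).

Treewidth 3.
One optimal decomposition is:
Bags: B1 = {2, 3, 7, 8}  B2 = {2, 6, 7, 8}  B3 = {3, 4, 7, 8}  B4 = {1, 2, 3, 7}  B5 = {0, 2, 7, 8}  B6 = {0, 2, 8, 9}  B7 = {2, 5, 7, 8}
Tree: B1–B2, B1–B3, B1–B4, B2–B5, B5–B6, B5–B7

Each bag holds 4 vertices, so the decomposition has width 3, which upper-bounds the treewidth. For the lower bound, the 4 vertices {0, 2, 8, 9} are pairwise adjacent, and any tree decomposition puts a clique entirely inside one bag — forcing width ≥ 3. Combining the bounds, tw(G) = 3.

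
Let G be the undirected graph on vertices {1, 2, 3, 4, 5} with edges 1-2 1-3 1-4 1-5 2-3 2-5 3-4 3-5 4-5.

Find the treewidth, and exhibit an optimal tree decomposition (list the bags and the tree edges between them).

Treewidth 3.
Bags: B1 = {1, 3, 4, 5}  B2 = {1, 2, 3, 5}
Tree: B1–B2

The largest bag has 4 vertices, giving width 3; this decomposition certifies tw(G) ≤ 3. Conversely, {1, 2, 3, 5} is a clique of size 4, and the vertices of any clique must share a bag in every tree decomposition; so some bag has ≥ 4 vertices and tw(G) ≥ 3. Combining the bounds, tw(G) = 3.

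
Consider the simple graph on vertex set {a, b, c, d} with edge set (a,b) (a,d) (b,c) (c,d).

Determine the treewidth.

2

A width-2 tree decomposition is:
Bags: B1 = {b, c, d}  B2 = {a, b, d}
Tree: B1–B2
Each bag holds 3 vertices, so the decomposition has width 2, which upper-bounds the treewidth. The edges d–c–b–a–d form a cycle, so G is not a tree and its treewidth is at least 2. Combining the bounds, tw(G) = 2.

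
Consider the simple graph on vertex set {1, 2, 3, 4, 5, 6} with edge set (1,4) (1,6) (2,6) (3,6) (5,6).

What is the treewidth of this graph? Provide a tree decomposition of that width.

Every bag has size at most 2, so the width is 2 − 1 = 1 and tw(G) ≤ 1. Since G has at least one edge (e.g. 3–6), it is not an edgeless graph, so tw(G) ≥ 1. The upper and lower bounds meet at 1, so that is the treewidth.

Treewidth 1.
One optimal decomposition is:
Bags: B1 = {3, 6}  B2 = {5, 6}  B3 = {1, 6}  B4 = {2, 6}  B5 = {1, 4}
Tree: B1–B2, B2–B3, B3–B4, B3–B5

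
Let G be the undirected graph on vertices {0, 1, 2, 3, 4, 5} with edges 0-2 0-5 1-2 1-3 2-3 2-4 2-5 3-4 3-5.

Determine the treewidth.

A width-2 tree decomposition is:
Bags: B1 = {2, 3, 5}  B2 = {2, 3, 4}  B3 = {1, 2, 3}  B4 = {0, 2, 5}
Tree: B1–B2, B2–B3, B1–B4
The largest bag has 3 vertices, giving width 2; this decomposition certifies tw(G) ≤ 2. On the other hand G contains the 3-clique {0, 2, 5}. A clique must lie in a single bag of any decomposition, so no decomposition can have width below 2. Therefore the treewidth is 2.

2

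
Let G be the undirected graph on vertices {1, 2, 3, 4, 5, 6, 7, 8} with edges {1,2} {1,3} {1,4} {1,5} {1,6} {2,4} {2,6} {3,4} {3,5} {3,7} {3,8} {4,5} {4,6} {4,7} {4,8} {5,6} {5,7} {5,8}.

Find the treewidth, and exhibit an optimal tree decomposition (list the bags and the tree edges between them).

Treewidth 3.
One optimal decomposition is:
Bags: B1 = {3, 4, 5, 8}  B2 = {1, 3, 4, 5}  B3 = {1, 4, 5, 6}  B4 = {3, 4, 5, 7}  B5 = {1, 2, 4, 6}
Tree: B1–B2, B2–B3, B2–B4, B3–B5

The largest bag has 4 vertices, giving width 3; this decomposition certifies tw(G) ≤ 3. For the lower bound, the 4 vertices {1, 2, 4, 6} are pairwise adjacent, and any tree decomposition puts a clique entirely inside one bag — forcing width ≥ 3. Therefore the treewidth is 3.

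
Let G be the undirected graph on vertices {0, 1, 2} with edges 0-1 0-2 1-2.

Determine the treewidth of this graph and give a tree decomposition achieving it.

Treewidth 2.
Bags: B1 = {0, 1, 2}
Tree: (single bag)

With just one bag of size 3, the width is 3 − 1 = 2, so tw(G) ≤ 2. For the lower bound, the 3 vertices {0, 1, 2} are pairwise adjacent, and any tree decomposition puts a clique entirely inside one bag — forcing width ≥ 2. The upper and lower bounds meet at 2, so that is the treewidth.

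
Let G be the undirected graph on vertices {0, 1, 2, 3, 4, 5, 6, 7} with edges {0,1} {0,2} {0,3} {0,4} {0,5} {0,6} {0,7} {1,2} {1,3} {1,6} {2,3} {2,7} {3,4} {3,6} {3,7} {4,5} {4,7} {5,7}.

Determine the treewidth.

3

A width-3 tree decomposition is:
Bags: B1 = {0, 2, 3, 7}  B2 = {0, 1, 2, 3}  B3 = {0, 3, 4, 7}  B4 = {0, 4, 5, 7}  B5 = {0, 1, 3, 6}
Tree: B1–B2, B1–B3, B3–B4, B2–B5
The largest bag has 4 vertices, giving width 3; this decomposition certifies tw(G) ≤ 3. Conversely, {0, 1, 2, 3} is a clique of size 4, and the vertices of any clique must share a bag in every tree decomposition; so some bag has ≥ 4 vertices and tw(G) ≥ 3. Combining the bounds, tw(G) = 3.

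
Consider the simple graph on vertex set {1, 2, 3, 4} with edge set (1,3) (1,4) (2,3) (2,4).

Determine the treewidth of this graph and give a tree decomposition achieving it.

Every bag has size at most 3, so the width is 3 − 1 = 2 and tw(G) ≤ 2. Since 1–4–2–3–1 is a cycle in G, G is not acyclic. Forests are exactly the graphs of treewidth ≤ 1, so tw(G) ≥ 2. Hence tw(G) = 2 exactly.

Treewidth 2.
One such decomposition:
Bags: B1 = {1, 2, 4}  B2 = {1, 2, 3}
Tree: B1–B2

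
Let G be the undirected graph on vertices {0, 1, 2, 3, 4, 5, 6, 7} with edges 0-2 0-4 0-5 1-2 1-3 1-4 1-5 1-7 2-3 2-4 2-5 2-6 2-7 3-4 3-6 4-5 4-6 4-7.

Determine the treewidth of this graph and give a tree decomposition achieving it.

Treewidth 3.
One such decomposition:
Bags: B1 = {1, 2, 3, 4}  B2 = {1, 2, 4, 7}  B3 = {2, 3, 4, 6}  B4 = {1, 2, 4, 5}  B5 = {0, 2, 4, 5}
Tree: B1–B2, B1–B3, B2–B4, B4–B5

Each bag holds 4 vertices, so the decomposition has width 3, which upper-bounds the treewidth. On the other hand G contains the 4-clique {0, 2, 4, 5}. A clique must lie in a single bag of any decomposition, so no decomposition can have width below 3. Hence tw(G) = 3 exactly.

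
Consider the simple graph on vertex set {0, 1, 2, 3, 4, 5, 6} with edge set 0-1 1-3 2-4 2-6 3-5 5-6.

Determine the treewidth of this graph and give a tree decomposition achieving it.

The largest bag has 2 vertices, giving width 1; this decomposition certifies tw(G) ≤ 1. G has an edge, so its treewidth is at least 1. Combining the bounds, tw(G) = 1.

Treewidth 1.
One such decomposition:
Bags: B1 = {2, 4}  B2 = {2, 6}  B3 = {5, 6}  B4 = {3, 5}  B5 = {1, 3}  B6 = {0, 1}
Tree: B1–B2, B2–B3, B3–B4, B4–B5, B5–B6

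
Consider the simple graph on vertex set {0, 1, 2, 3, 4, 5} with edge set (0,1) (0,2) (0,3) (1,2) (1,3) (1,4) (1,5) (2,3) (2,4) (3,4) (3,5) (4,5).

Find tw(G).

A width-3 tree decomposition is:
Bags: B1 = {1, 2, 3, 4}  B2 = {1, 3, 4, 5}  B3 = {0, 1, 2, 3}
Tree: B1–B2, B1–B3
Every bag has size at most 4, so the width is 4 − 1 = 3 and tw(G) ≤ 3. For the lower bound, the 4 vertices {0, 1, 2, 3} are pairwise adjacent, and any tree decomposition puts a clique entirely inside one bag — forcing width ≥ 3. Hence tw(G) = 3 exactly.

3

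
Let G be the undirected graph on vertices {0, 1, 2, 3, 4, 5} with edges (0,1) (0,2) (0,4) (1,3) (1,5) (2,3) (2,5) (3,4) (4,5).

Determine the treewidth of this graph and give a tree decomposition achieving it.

Treewidth 3.
One such decomposition:
Bags: B1 = {0, 1, 2, 4}  B2 = {1, 2, 3, 4}  B3 = {1, 2, 4, 5}
Tree: B1–B2, B2–B3

The largest bag has 4 vertices, giving width 3; this decomposition certifies tw(G) ≤ 3. For the lower bound: the 4 vertex sets {0,4}, {2,3}, {1}, {5} are disjoint, each induces a connected subgraph, and every pair is joined by at least one edge of G. Contracting each set to a single vertex therefore yields K_{4} as a minor, and since treewidth is minor-monotone, tw(G) ≥ tw(K_{4}) = 3. Hence tw(G) = 3 exactly.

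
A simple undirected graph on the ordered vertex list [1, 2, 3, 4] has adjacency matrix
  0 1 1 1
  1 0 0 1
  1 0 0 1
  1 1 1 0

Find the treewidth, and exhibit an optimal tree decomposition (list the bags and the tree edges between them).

Treewidth 2.
One optimal decomposition is:
Bags: B1 = {1, 3, 4}  B2 = {1, 2, 4}
Tree: B1–B2

Every bag has size at most 3, so the width is 3 − 1 = 2 and tw(G) ≤ 2. On the other hand G contains the 3-clique {1, 2, 4}. A clique must lie in a single bag of any decomposition, so no decomposition can have width below 2. Therefore the treewidth is 2.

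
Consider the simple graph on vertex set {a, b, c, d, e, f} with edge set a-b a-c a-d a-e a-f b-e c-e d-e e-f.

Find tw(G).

2

A width-2 tree decomposition is:
Bags: B1 = {a, e, f}  B2 = {a, c, e}  B3 = {a, b, e}  B4 = {a, d, e}
Tree: B1–B2, B1–B3, B3–B4
Every bag has size at most 3, so the width is 3 − 1 = 2 and tw(G) ≤ 2. Conversely, {a, d, e} is a clique of size 3, and the vertices of any clique must share a bag in every tree decomposition; so some bag has ≥ 3 vertices and tw(G) ≥ 2. Hence tw(G) = 2 exactly.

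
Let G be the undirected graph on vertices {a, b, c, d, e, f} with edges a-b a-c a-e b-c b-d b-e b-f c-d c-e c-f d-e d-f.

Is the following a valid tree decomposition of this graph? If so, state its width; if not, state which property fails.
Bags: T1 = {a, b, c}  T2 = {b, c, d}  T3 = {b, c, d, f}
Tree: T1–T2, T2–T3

A tree decomposition must satisfy three properties: every vertex lies in some bag; for every edge, both endpoints lie together in some bag; and for every vertex, the bags containing it form a connected subtree. Here vertex e appears in no bag, so the decomposition is invalid.

No — vertex e appears in no bag.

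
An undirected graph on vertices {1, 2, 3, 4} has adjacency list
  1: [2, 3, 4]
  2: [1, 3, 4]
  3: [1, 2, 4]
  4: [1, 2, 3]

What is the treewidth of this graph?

A width-3 tree decomposition is:
Bags: B1 = {1, 2, 3, 4}
Tree: (single bag)
A single bag containing all 4 vertices is trivially a valid decomposition of width 3. For the lower bound, the 4 vertices {1, 2, 3, 4} are pairwise adjacent, and any tree decomposition puts a clique entirely inside one bag — forcing width ≥ 3. Hence tw(G) = 3 exactly.

3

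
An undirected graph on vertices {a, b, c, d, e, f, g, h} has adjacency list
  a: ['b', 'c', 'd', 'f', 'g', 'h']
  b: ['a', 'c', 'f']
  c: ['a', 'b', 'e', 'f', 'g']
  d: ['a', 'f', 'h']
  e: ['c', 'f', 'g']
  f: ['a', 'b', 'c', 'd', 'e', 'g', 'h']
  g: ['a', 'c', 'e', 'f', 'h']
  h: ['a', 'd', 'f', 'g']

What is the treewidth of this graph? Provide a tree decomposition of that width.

Treewidth 3.
Bags: B1 = {a, c, f, g}  B2 = {a, b, c, f}  B3 = {c, e, f, g}  B4 = {a, f, g, h}  B5 = {a, d, f, h}
Tree: B1–B2, B1–B3, B1–B4, B4–B5

The largest bag has 4 vertices, giving width 3; this decomposition certifies tw(G) ≤ 3. On the other hand G contains the 4-clique {c, e, f, g}. A clique must lie in a single bag of any decomposition, so no decomposition can have width below 3. Combining the bounds, tw(G) = 3.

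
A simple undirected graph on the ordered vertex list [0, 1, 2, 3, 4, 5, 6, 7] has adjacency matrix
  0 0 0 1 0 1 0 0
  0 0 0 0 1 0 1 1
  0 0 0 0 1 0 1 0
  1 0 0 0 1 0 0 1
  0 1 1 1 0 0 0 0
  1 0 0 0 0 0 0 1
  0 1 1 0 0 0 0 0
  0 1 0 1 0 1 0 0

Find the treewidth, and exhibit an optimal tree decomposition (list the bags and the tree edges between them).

Each bag holds 3 vertices, so the decomposition has width 2, which upper-bounds the treewidth. The edges 2–6–1–4–2 form a cycle, so G is not a tree and its treewidth is at least 2. Combining the bounds, tw(G) = 2.

Treewidth 2.
One such decomposition:
Bags: B1 = {2, 4, 6}  B2 = {1, 4, 6}  B3 = {1, 3, 4}  B4 = {1, 3, 7}  B5 = {0, 3, 7}  B6 = {0, 5, 7}
Tree: B1–B2, B2–B3, B3–B4, B4–B5, B5–B6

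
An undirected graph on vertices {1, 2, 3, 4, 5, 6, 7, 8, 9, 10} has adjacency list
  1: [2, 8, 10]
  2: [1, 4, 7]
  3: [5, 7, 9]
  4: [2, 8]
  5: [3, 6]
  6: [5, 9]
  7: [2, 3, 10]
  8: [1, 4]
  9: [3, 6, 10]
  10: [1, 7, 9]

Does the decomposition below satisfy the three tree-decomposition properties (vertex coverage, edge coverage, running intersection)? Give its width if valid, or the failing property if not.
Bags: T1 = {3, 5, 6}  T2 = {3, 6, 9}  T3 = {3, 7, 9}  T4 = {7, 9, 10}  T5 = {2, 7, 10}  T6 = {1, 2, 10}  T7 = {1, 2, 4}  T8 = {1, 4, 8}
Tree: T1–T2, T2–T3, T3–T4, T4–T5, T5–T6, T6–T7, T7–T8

Yes; width 2.

Every vertex of G appears in some bag (union = {1, 2, 3, 4, 5, 6, 7, 8, 9, 10}); every edge is covered by a bag; and for each vertex v the set of bags containing v is connected in the bag tree. The decomposition is therefore valid. The largest bag has 3 vertices, so the width is 2.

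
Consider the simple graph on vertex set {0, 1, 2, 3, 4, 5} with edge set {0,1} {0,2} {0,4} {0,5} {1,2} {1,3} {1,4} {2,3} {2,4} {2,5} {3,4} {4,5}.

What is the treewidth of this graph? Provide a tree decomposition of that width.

Each bag holds 4 vertices, so the decomposition has width 3, which upper-bounds the treewidth. On the other hand G contains the 4-clique {0, 1, 2, 4}. A clique must lie in a single bag of any decomposition, so no decomposition can have width below 3. The upper and lower bounds meet at 3, so that is the treewidth.

Treewidth 3.
One such decomposition:
Bags: B1 = {0, 1, 2, 4}  B2 = {0, 2, 4, 5}  B3 = {1, 2, 3, 4}
Tree: B1–B2, B1–B3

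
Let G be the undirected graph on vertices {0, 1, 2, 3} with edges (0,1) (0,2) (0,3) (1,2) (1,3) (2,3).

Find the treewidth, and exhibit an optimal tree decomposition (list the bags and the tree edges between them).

Treewidth 3.
One optimal decomposition is:
Bags: B1 = {0, 1, 2, 3}
Tree: (single bag)

With just one bag of size 4, the width is 4 − 1 = 3, so tw(G) ≤ 3. On the other hand G contains the 4-clique {0, 1, 2, 3}. A clique must lie in a single bag of any decomposition, so no decomposition can have width below 3. Hence tw(G) = 3 exactly.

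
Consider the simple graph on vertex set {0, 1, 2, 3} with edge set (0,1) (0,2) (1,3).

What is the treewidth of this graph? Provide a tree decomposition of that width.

Treewidth 1.
One optimal decomposition is:
Bags: B1 = {0, 2}  B2 = {0, 1}  B3 = {1, 3}
Tree: B1–B2, B2–B3

Each bag holds 2 vertices, so the decomposition has width 1, which upper-bounds the treewidth. Any graph with an edge has treewidth ≥ 1, and G has the edge 2–0. Combining the bounds, tw(G) = 1.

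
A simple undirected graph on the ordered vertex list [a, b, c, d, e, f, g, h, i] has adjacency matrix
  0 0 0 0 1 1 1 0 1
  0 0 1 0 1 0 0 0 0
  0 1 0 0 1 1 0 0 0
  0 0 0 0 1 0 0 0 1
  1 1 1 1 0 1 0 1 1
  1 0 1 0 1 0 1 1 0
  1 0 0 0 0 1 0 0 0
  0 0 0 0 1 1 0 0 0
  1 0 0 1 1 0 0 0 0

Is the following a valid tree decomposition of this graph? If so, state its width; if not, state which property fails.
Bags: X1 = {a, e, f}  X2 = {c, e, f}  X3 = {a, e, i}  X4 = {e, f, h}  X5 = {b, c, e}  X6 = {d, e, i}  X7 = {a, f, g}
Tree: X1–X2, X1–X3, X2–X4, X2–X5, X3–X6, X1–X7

Every vertex of G appears in some bag (union = {a, b, c, d, e, f, g, h, i}); every edge is covered by a bag; and for each vertex v the set of bags containing v is connected in the bag tree. The decomposition is therefore valid. The largest bag has 3 vertices, so the width is 2.

Yes; width 2.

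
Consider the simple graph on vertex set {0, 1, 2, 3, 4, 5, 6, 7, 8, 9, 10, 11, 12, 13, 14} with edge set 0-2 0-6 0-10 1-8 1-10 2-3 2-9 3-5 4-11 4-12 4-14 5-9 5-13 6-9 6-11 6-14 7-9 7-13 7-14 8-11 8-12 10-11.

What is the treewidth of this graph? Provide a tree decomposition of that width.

Treewidth 3.
One such decomposition:
Bags: B1 = {3, 5, 7, 13}  B2 = {3, 5, 7, 9}  B3 = {2, 3, 7, 9}  B4 = {2, 7, 9, 14}  B5 = {2, 6, 9, 14}  B6 = {0, 2, 6, 14}  B7 = {0, 4, 6, 14}  B8 = {0, 4, 6, 11}  B9 = {0, 4, 10, 11}  B10 = {4, 10, 11, 12}  B11 = {8, 10, 11, 12}  B12 = {1, 8, 10, 12}
Tree: B1–B2, B2–B3, B3–B4, B4–B5, B5–B6, B6–B7, B7–B8, B8–B9, B9–B10, B10–B11, B11–B12

The largest bag has 4 vertices, giving width 3; this decomposition certifies tw(G) ≤ 3. For the lower bound: the 4 vertex sets {3,5,13}, {7}, {9}, {0,2,6,14} are disjoint, each induces a connected subgraph, and every pair is joined by at least one edge of G. Contracting each set to a single vertex therefore yields K_{4} as a minor, and since treewidth is minor-monotone, tw(G) ≥ tw(K_{4}) = 3. The upper and lower bounds meet at 3, so that is the treewidth.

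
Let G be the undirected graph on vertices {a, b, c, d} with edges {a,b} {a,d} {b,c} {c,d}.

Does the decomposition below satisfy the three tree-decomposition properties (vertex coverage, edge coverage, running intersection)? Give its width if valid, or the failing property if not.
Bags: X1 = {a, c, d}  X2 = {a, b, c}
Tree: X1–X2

Yes; width 2.

Every vertex of G appears in some bag (union = {a, b, c, d}); every edge is covered by a bag; and for each vertex v the set of bags containing v is connected in the bag tree. The decomposition is therefore valid. The largest bag has 3 vertices, so the width is 2.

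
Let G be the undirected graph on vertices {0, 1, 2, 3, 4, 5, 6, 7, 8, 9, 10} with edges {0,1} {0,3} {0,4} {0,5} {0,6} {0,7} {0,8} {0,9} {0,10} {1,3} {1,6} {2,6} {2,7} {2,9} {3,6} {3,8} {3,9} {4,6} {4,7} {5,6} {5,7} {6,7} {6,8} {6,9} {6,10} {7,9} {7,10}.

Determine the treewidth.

A width-3 tree decomposition is:
Bags: B1 = {0, 6, 7, 9}  B2 = {0, 4, 6, 7}  B3 = {0, 3, 6, 9}  B4 = {2, 6, 7, 9}  B5 = {0, 6, 7, 10}  B6 = {0, 5, 6, 7}  B7 = {0, 3, 6, 8}  B8 = {0, 1, 3, 6}
Tree: B1–B2, B1–B3, B1–B4, B1–B5, B5–B6, B3–B7, B7–B8
Each bag holds 4 vertices, so the decomposition has width 3, which upper-bounds the treewidth. On the other hand G contains the 4-clique {0, 3, 6, 8}. A clique must lie in a single bag of any decomposition, so no decomposition can have width below 3. Combining the bounds, tw(G) = 3.

3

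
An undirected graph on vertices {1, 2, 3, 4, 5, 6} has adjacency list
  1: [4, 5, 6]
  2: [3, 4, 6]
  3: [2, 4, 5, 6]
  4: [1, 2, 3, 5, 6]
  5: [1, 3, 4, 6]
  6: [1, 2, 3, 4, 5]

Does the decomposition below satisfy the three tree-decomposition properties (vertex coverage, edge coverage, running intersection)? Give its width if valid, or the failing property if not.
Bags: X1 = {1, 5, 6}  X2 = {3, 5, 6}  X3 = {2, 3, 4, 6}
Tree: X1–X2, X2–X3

No — edge (4,1) lies in no bag.

A tree decomposition must satisfy three properties: every vertex lies in some bag; for every edge, both endpoints lie together in some bag; and for every vertex, the bags containing it form a connected subtree. Here edge (4,1) lies in no bag, so the decomposition is invalid.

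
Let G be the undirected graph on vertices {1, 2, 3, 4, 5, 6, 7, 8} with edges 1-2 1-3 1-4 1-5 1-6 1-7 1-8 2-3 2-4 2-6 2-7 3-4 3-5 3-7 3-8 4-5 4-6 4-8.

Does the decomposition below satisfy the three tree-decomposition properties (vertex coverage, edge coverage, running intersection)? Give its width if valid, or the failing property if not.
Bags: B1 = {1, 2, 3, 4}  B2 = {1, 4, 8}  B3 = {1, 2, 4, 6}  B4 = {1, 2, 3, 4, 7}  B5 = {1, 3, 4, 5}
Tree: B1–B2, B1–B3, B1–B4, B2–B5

A tree decomposition must satisfy three properties: every vertex lies in some bag; for every edge, both endpoints lie together in some bag; and for every vertex, the bags containing it form a connected subtree. Here edge (3,8) lies in no bag, so the decomposition is invalid.

No — edge (3,8) lies in no bag.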